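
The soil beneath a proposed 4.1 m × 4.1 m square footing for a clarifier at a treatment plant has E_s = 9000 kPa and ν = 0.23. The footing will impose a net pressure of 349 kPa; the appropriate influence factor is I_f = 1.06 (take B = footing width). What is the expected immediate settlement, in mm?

Immediate (elastic) settlement: S_e = q·B·(1−ν²)/E_s · I_f.
S_e = 349 × 4.1 × (1 − 0.23²) / 9000 × 1.06
    = 349 × 4.1 × 0.9471 / 9000 × 1.06
    = 0.1596 m = 159.6 mm

S_e ≈ 160 mm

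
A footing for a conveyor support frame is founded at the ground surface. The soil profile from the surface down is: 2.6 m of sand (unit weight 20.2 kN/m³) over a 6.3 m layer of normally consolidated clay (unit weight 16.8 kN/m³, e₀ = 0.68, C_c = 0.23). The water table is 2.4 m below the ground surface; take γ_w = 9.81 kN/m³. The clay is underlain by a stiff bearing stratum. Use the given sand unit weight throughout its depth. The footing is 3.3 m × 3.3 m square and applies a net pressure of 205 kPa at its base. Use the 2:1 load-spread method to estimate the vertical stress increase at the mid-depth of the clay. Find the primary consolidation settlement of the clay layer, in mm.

S_c ≈ 119 mm

Mid-depth of clay below the ground surface: z = 2.6 + 6.3/2 = 5.75 m.
Total vertical stress at mid-clay: σ_v = 20.2×2.6 + 16.8×3.15 = 105.44 kPa.
Pore pressure: u = 9.81×(5.75 − 2.4) = 32.864 kPa.
Initial effective stress: σ'_0 = σ_v − u = 105.44 − 32.864 = 72.576 kPa.
Stress increase at mid-clay by the 2:1 spreading method:
Δσ = qBL/((B+z)(L+z)) = 205×3.3×3.3/((3.3+5.75)(3.3+5.75)) = 27.257 kPa
Final effective stress: σ'_f = σ'_0 + Δσ = 72.576 + 27.257 = 99.833 kPa.
Normally consolidated clay, so the full stress increment lies on the virgin compression line:
S_c = C_c·H/(1+e₀)·log₁₀(σ'_f/σ'_0) = 0.23×6.3/(1+0.68)×log₁₀(99.833/72.576)
    = 0.8625 × 0.13848 = 0.1194 m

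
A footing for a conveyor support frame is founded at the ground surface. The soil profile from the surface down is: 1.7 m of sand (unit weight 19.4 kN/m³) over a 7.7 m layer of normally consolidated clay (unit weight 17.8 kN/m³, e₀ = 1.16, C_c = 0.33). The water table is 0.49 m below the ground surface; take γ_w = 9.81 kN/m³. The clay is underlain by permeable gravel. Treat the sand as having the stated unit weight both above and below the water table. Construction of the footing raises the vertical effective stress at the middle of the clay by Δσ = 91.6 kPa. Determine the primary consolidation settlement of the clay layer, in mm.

Mid-depth of clay below the ground surface: z = 1.7 + 7.7/2 = 5.55 m.
Total vertical stress at mid-clay: σ_v = 19.4×1.7 + 17.8×3.85 = 101.51 kPa.
Pore pressure: u = 9.81×(5.55 − 0.49) = 49.639 kPa.
Initial effective stress: σ'_0 = σ_v − u = 101.51 − 49.639 = 51.871 kPa.
Final effective stress: σ'_f = σ'_0 + Δσ = 51.871 + 91.6 = 143.47 kPa.
Normally consolidated clay, so the full stress increment lies on the virgin compression line:
S_c = C_c·H/(1+e₀)·log₁₀(σ'_f/σ'_0) = 0.33×7.7/(1+1.16)×log₁₀(143.47/51.871)
    = 1.1764 × 0.44184 = 0.5198 m

S_c ≈ 520 mm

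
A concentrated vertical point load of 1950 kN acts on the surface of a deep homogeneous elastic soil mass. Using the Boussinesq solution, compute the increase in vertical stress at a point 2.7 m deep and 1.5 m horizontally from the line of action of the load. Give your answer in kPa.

Δσ_z ≈ 65.2 kPa

Boussinesq vertical stress below a point load on an elastic half-space:
Δσ_z = 3P/(2πz²) · [1 + (r/z)²]^(−5/2)
r/z = 1.5/2.7 = 0.55556; [1+(r/z)²]^(−5/2) = 0.51044.
Δσ_z = 3×1950/(2π×2.7²) × 0.51044 = 127.72 × 0.51044 = 65.19 kPa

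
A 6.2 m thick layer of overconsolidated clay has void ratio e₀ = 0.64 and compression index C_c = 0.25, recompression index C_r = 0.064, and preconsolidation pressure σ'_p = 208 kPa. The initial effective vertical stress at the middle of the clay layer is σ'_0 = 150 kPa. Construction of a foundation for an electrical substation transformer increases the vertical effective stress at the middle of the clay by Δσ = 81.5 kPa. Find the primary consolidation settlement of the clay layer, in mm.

S_c ≈ 78.3 mm

Final effective stress: σ'_f = 150 + 81.5 = 231.5 kPa.
σ'_f = 231.5 > σ'_p = 208 kPa, so the stress path crosses the preconsolidation pressure — recompression up to σ'_p, then virgin compression beyond:
S_c = H/(1+e₀)·[C_r·log₁₀(σ'_p/σ'_0) + C_c·log₁₀(σ'_f/σ'_p)]
    = 6.2/1.64 × [0.064×log₁₀(208/150) + 0.25×log₁₀(231.5/208)]
    = 3.7805 × [0.0090862 + 0.011622] = 0.07829 m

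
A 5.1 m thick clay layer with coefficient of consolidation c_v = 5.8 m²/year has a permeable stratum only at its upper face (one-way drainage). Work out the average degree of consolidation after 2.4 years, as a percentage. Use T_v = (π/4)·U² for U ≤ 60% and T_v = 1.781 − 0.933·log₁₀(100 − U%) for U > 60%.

Drainage path length: H_d = H = 5.1 m (single drainage).
T_v = c_v·t/H_d² = 5.8×2.4/5.1² = 0.53518.
T_v = 0.53518 corresponds to the U > 60% branch:
U = 1 − 10^((1.781 − T_v)/0.933)/100 = 0.7836

U ≈ 78.4 %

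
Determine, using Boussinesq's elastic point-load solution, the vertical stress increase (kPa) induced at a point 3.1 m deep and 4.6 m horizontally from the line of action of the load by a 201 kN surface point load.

Δσ_z ≈ 0.544 kPa

Boussinesq vertical stress below a point load on an elastic half-space:
Δσ_z = 3P/(2πz²) · [1 + (r/z)²]^(−5/2)
r/z = 4.6/3.1 = 1.4839; [1+(r/z)²]^(−5/2) = 0.054512.
Δσ_z = 3×201/(2π×3.1²) × 0.054512 = 9.9865 × 0.054512 = 0.5444 kPa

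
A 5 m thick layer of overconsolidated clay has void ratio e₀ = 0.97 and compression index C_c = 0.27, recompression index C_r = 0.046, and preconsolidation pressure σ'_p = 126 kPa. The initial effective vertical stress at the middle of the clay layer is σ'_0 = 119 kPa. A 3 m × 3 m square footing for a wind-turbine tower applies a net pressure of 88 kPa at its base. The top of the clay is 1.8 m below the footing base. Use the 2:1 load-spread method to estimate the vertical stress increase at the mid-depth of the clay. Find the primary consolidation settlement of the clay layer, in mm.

S_c ≈ 20.9 mm

Mid-depth of clay below the footing base: z = 1.8 + 5/2 = 4.3 m.
Stress increase at mid-clay by the 2:1 spreading method:
Δσ = qBL/((B+z)(L+z)) = 88×3×3/((3+4.3)(3+4.3)) = 14.862 kPa
Final effective stress: σ'_f = 119 + 14.862 = 133.86 kPa.
σ'_f = 133.86 > σ'_p = 126 kPa, so the stress path crosses the preconsolidation pressure — recompression up to σ'_p, then virgin compression beyond:
S_c = H/(1+e₀)·[C_r·log₁₀(σ'_p/σ'_0) + C_c·log₁₀(σ'_f/σ'_p)]
    = 5/1.97 × [0.046×log₁₀(126/119) + 0.27×log₁₀(133.86/126)]
    = 2.5381 × [0.0011419 + 0.0070957] = 0.02091 m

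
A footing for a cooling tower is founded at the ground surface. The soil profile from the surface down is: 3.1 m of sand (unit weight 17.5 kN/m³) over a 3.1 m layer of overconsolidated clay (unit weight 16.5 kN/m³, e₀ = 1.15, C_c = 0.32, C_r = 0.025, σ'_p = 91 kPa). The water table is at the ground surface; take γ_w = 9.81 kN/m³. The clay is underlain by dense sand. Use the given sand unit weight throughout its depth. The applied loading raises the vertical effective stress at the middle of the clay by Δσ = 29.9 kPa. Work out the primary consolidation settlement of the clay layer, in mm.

S_c ≈ 9.83 mm

Mid-depth of clay below the ground surface: z = 3.1 + 3.1/2 = 4.65 m.
Total vertical stress at mid-clay: σ_v = 17.5×3.1 + 16.5×1.55 = 79.825 kPa.
Pore pressure: u = 9.81×(4.65 − 0) = 45.617 kPa.
Initial effective stress: σ'_0 = σ_v − u = 79.825 − 45.617 = 34.208 kPa.
Final effective stress: σ'_f = 34.208 + 29.9 = 64.108 kPa.
σ'_f = 64.108 ≤ σ'_p = 91 kPa, so the clay remains overconsolidated and only the recompression index applies:
S_c = C_r·H/(1+e₀)·log₁₀(σ'_f/σ'_0) = 0.025×3.1/2.15×log₁₀(64.108/34.208)
    = 0.036048 × 0.27278 = 0.009833 m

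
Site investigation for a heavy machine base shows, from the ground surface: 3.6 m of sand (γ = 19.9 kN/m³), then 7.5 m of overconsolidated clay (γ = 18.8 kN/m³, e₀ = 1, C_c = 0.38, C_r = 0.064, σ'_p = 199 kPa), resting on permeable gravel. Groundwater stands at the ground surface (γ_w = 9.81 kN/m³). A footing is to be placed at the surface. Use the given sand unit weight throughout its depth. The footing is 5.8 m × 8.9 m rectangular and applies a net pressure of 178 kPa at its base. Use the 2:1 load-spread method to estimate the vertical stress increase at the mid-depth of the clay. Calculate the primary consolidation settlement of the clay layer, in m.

Mid-depth of clay below the ground surface: z = 3.6 + 7.5/2 = 7.35 m.
Total vertical stress at mid-clay: σ_v = 19.9×3.6 + 18.8×3.75 = 142.14 kPa.
Pore pressure: u = 9.81×(7.35 − 0) = 72.103 kPa.
Initial effective stress: σ'_0 = σ_v − u = 142.14 − 72.103 = 70.037 kPa.
Stress increase at mid-clay by the 2:1 spreading method:
Δσ = qBL/((B+z)(L+z)) = 178×5.8×8.9/((5.8+7.35)(8.9+7.35)) = 42.999 kPa
Final effective stress: σ'_f = 70.037 + 42.999 = 113.04 kPa.
σ'_f = 113.04 ≤ σ'_p = 199 kPa, so the clay remains overconsolidated and only the recompression index applies:
S_c = C_r·H/(1+e₀)·log₁₀(σ'_f/σ'_0) = 0.064×7.5/2×log₁₀(113.04/70.037)
    = 0.24 × 0.2079 = 0.0499 m

S_c ≈ 0.0499 m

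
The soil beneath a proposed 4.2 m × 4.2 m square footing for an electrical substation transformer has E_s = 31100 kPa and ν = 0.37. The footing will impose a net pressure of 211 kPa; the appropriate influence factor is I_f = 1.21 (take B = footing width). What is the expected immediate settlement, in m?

Immediate (elastic) settlement: S_e = q·B·(1−ν²)/E_s · I_f.
S_e = 211 × 4.2 × (1 − 0.37²) / 31100 × 1.21
    = 211 × 4.2 × 0.8631 / 31100 × 1.21
    = 0.02976 m

S_e ≈ 0.0298 m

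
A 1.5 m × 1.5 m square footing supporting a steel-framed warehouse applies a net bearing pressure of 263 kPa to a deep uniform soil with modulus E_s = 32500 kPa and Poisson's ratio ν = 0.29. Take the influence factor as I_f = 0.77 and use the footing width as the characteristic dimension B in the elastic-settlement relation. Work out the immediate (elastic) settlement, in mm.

Immediate (elastic) settlement: S_e = q·B·(1−ν²)/E_s · I_f.
S_e = 263 × 1.5 × (1 − 0.29²) / 32500 × 0.77
    = 263 × 1.5 × 0.9159 / 32500 × 0.77
    = 0.008561 m = 8.561 mm

S_e ≈ 8.56 mm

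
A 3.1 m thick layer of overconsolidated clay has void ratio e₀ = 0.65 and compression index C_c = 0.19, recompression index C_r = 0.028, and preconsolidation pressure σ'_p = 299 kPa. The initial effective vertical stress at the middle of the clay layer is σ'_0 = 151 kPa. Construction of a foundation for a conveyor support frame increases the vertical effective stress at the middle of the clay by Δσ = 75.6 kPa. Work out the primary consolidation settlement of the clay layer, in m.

Final effective stress: σ'_f = 151 + 75.6 = 226.6 kPa.
σ'_f = 226.6 ≤ σ'_p = 299 kPa, so the clay remains overconsolidated and only the recompression index applies:
S_c = C_r·H/(1+e₀)·log₁₀(σ'_f/σ'_0) = 0.028×3.1/1.65×log₁₀(226.6/151)
    = 0.052606 × 0.17628 = 0.009273 m

S_c ≈ 0.00927 m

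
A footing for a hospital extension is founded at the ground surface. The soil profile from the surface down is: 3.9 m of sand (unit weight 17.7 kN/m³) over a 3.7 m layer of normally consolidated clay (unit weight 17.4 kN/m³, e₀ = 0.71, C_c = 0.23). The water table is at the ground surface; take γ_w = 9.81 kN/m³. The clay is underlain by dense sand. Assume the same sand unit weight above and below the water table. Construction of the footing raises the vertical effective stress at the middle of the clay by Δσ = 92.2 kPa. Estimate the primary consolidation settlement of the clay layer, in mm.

Mid-depth of clay below the ground surface: z = 3.9 + 3.7/2 = 5.75 m.
Total vertical stress at mid-clay: σ_v = 17.7×3.9 + 17.4×1.85 = 101.22 kPa.
Pore pressure: u = 9.81×(5.75 − 0) = 56.408 kPa.
Initial effective stress: σ'_0 = σ_v − u = 101.22 − 56.408 = 44.812 kPa.
Final effective stress: σ'_f = σ'_0 + Δσ = 44.812 + 92.2 = 137.01 kPa.
Normally consolidated clay, so the full stress increment lies on the virgin compression line:
S_c = C_c·H/(1+e₀)·log₁₀(σ'_f/σ'_0) = 0.23×3.7/(1+0.71)×log₁₀(137.01/44.812)
    = 0.49766 × 0.48536 = 0.2415 m

S_c ≈ 242 mm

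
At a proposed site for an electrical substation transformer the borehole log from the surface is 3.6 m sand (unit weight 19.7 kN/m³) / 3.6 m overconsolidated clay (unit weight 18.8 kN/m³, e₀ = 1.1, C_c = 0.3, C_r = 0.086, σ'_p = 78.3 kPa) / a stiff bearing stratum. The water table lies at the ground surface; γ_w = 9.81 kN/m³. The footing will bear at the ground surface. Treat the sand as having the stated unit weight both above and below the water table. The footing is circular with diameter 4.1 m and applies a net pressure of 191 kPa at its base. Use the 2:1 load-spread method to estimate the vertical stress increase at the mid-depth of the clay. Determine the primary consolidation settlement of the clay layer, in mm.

S_c ≈ 50.9 mm

Mid-depth of clay below the ground surface: z = 3.6 + 3.6/2 = 5.4 m.
Total vertical stress at mid-clay: σ_v = 19.7×3.6 + 18.8×1.8 = 104.76 kPa.
Pore pressure: u = 9.81×(5.4 − 0) = 52.974 kPa.
Initial effective stress: σ'_0 = σ_v − u = 104.76 − 52.974 = 51.786 kPa.
Stress increase at mid-clay by the 2:1 spreading method:
Δσ ≈ qD²/(D+z)² = 191×4.1²/(4.1+5.4)² = 35.576 kPa
Final effective stress: σ'_f = 51.786 + 35.576 = 87.362 kPa.
σ'_f = 87.362 > σ'_p = 78.3 kPa, so the stress path crosses the preconsolidation pressure — recompression up to σ'_p, then virgin compression beyond:
S_c = H/(1+e₀)·[C_r·log₁₀(σ'_p/σ'_0) + C_c·log₁₀(σ'_f/σ'_p)]
    = 3.6/2.1 × [0.086×log₁₀(78.3/51.786) + 0.3×log₁₀(87.362/78.3)]
    = 1.7143 × [0.015441 + 0.014268] = 0.05093 m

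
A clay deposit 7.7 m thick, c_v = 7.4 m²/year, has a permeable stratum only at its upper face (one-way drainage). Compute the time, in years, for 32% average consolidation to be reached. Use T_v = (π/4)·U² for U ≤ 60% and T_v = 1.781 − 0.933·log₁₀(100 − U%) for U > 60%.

Drainage path length: H_d = H = 7.7 m (single drainage).
U ≤ 60%: T_v = (π/4)·U² = (π/4)×0.32² = 0.080425.
t = T_v·H_d²/c_v = 0.080425×7.7²/7.4 = 0.6444 years.

t ≈ 0.644 years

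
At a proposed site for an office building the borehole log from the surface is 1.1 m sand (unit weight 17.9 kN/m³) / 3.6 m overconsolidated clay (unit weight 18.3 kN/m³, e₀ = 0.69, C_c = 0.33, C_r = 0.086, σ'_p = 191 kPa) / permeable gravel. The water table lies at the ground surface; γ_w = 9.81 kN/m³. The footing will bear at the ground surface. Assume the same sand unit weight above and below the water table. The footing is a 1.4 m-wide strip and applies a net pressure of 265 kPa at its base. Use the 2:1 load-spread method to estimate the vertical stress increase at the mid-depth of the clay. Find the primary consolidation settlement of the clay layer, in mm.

Mid-depth of clay below the ground surface: z = 1.1 + 3.6/2 = 2.9 m.
Total vertical stress at mid-clay: σ_v = 17.9×1.1 + 18.3×1.8 = 52.63 kPa.
Pore pressure: u = 9.81×(2.9 − 0) = 28.449 kPa.
Initial effective stress: σ'_0 = σ_v − u = 52.63 − 28.449 = 24.181 kPa.
Stress increase at mid-clay by the 2:1 spreading method:
Δσ = qB/(B+z) = 265×1.4/(1.4+2.9) = 86.279 kPa
Final effective stress: σ'_f = 24.181 + 86.279 = 110.46 kPa.
σ'_f = 110.46 ≤ σ'_p = 191 kPa, so the clay remains overconsolidated and only the recompression index applies:
S_c = C_r·H/(1+e₀)·log₁₀(σ'_f/σ'_0) = 0.086×3.6/1.69×log₁₀(110.46/24.181)
    = 0.1832 × 0.65973 = 0.1209 m

S_c ≈ 121 mm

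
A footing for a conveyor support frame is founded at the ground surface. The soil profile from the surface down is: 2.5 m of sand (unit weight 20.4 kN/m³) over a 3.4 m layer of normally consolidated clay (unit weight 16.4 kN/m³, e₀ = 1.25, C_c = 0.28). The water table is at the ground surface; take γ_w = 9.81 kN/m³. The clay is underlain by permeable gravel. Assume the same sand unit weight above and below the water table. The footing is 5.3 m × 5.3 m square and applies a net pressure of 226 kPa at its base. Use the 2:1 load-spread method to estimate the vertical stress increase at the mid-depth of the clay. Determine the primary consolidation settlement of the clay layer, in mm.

S_c ≈ 194 mm

Mid-depth of clay below the ground surface: z = 2.5 + 3.4/2 = 4.2 m.
Total vertical stress at mid-clay: σ_v = 20.4×2.5 + 16.4×1.7 = 78.88 kPa.
Pore pressure: u = 9.81×(4.2 − 0) = 41.202 kPa.
Initial effective stress: σ'_0 = σ_v − u = 78.88 − 41.202 = 37.678 kPa.
Stress increase at mid-clay by the 2:1 spreading method:
Δσ = qBL/((B+z)(L+z)) = 226×5.3×5.3/((5.3+4.2)(5.3+4.2)) = 70.342 kPa
Final effective stress: σ'_f = σ'_0 + Δσ = 37.678 + 70.342 = 108.02 kPa.
Normally consolidated clay, so the full stress increment lies on the virgin compression line:
S_c = C_c·H/(1+e₀)·log₁₀(σ'_f/σ'_0) = 0.28×3.4/(1+1.25)×log₁₀(108.02/37.678)
    = 0.42311 × 0.45742 = 0.1935 m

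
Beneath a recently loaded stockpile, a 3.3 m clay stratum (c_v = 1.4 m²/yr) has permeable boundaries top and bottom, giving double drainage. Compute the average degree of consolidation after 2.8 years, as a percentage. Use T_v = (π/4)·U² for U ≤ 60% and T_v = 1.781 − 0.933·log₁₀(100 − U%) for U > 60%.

U ≈ 97.7 %

Drainage path length: H_d = H/2 = 1.65 m (double drainage).
T_v = c_v·t/H_d² = 1.4×2.8/1.65² = 1.4399.
T_v = 1.4399 corresponds to the U > 60% branch:
U = 1 − 10^((1.781 − T_v)/0.933)/100 = 0.9768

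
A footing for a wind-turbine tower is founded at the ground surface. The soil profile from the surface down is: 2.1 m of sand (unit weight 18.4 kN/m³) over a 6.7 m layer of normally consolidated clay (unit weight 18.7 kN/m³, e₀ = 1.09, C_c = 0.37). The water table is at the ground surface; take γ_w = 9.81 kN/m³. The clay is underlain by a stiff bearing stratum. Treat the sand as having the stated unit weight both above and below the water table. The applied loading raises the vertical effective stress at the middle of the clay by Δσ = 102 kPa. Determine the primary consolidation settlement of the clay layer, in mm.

Mid-depth of clay below the ground surface: z = 2.1 + 6.7/2 = 5.45 m.
Total vertical stress at mid-clay: σ_v = 18.4×2.1 + 18.7×3.35 = 101.28 kPa.
Pore pressure: u = 9.81×(5.45 − 0) = 53.465 kPa.
Initial effective stress: σ'_0 = σ_v − u = 101.28 − 53.465 = 47.815 kPa.
Final effective stress: σ'_f = σ'_0 + Δσ = 47.815 + 102 = 149.81 kPa.
Normally consolidated clay, so the full stress increment lies on the virgin compression line:
S_c = C_c·H/(1+e₀)·log₁₀(σ'_f/σ'_0) = 0.37×6.7/(1+1.09)×log₁₀(149.81/47.815)
    = 1.1861 × 0.49598 = 0.5883 m

S_c ≈ 588 mm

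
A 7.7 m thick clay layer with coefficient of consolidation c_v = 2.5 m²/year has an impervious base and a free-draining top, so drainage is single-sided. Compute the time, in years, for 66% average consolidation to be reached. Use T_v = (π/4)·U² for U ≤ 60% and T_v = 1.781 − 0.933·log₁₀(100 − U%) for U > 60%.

Drainage path length: H_d = H = 7.7 m (single drainage).
U > 60%: T_v = 1.781 − 0.933·log₁₀(100 − 66) = 0.35213.
t = T_v·H_d²/c_v = 0.35213×7.7²/2.5 = 8.351 years.

t ≈ 8.35 years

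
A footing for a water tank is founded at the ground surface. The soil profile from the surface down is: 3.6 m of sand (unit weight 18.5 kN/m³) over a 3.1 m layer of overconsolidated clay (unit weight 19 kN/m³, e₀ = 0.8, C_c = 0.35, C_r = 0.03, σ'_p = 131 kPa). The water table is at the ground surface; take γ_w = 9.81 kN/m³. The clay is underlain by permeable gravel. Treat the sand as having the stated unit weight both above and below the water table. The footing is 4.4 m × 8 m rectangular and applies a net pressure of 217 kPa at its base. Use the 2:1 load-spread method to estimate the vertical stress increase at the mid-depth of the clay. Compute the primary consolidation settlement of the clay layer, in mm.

Mid-depth of clay below the ground surface: z = 3.6 + 3.1/2 = 5.15 m.
Total vertical stress at mid-clay: σ_v = 18.5×3.6 + 19×1.55 = 96.05 kPa.
Pore pressure: u = 9.81×(5.15 − 0) = 50.522 kPa.
Initial effective stress: σ'_0 = σ_v − u = 96.05 − 50.522 = 45.528 kPa.
Stress increase at mid-clay by the 2:1 spreading method:
Δσ = qBL/((B+z)(L+z)) = 217×4.4×8/((4.4+5.15)(8+5.15)) = 60.824 kPa
Final effective stress: σ'_f = 45.528 + 60.824 = 106.35 kPa.
σ'_f = 106.35 ≤ σ'_p = 131 kPa, so the clay remains overconsolidated and only the recompression index applies:
S_c = C_r·H/(1+e₀)·log₁₀(σ'_f/σ'_0) = 0.03×3.1/1.8×log₁₀(106.35/45.528)
    = 0.051666 × 0.36846 = 0.01904 m

S_c ≈ 19 mm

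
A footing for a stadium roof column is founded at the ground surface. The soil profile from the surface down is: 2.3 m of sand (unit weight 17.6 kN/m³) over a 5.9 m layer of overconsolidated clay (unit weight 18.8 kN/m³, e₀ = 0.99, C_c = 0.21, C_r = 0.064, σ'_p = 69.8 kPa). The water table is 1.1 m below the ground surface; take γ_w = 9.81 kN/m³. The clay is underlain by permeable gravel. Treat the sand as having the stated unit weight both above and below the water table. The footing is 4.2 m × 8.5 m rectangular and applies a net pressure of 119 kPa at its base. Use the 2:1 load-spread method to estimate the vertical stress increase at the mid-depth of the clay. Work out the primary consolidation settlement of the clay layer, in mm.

Mid-depth of clay below the ground surface: z = 2.3 + 5.9/2 = 5.25 m.
Total vertical stress at mid-clay: σ_v = 17.6×2.3 + 18.8×2.95 = 95.94 kPa.
Pore pressure: u = 9.81×(5.25 − 1.1) = 40.712 kPa.
Initial effective stress: σ'_0 = σ_v − u = 95.94 − 40.712 = 55.228 kPa.
Stress increase at mid-clay by the 2:1 spreading method:
Δσ = qBL/((B+z)(L+z)) = 119×4.2×8.5/((4.2+5.25)(8.5+5.25)) = 32.695 kPa
Final effective stress: σ'_f = 55.228 + 32.695 = 87.923 kPa.
σ'_f = 87.923 > σ'_p = 69.8 kPa, so the stress path crosses the preconsolidation pressure — recompression up to σ'_p, then virgin compression beyond:
S_c = H/(1+e₀)·[C_r·log₁₀(σ'_p/σ'_0) + C_c·log₁₀(σ'_f/σ'_p)]
    = 5.9/1.99 × [0.064×log₁₀(69.8/55.228) + 0.21×log₁₀(87.923/69.8)]
    = 2.9648 × [0.0065086 + 0.021052] = 0.08171 m

S_c ≈ 81.7 mm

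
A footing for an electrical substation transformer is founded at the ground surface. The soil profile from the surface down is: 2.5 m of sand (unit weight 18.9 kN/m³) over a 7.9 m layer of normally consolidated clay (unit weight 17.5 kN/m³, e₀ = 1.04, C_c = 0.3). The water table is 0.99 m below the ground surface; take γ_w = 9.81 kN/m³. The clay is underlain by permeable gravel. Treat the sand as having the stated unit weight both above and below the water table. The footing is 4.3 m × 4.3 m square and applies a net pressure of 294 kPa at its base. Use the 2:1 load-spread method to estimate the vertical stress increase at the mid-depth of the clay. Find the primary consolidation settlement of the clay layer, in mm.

Mid-depth of clay below the ground surface: z = 2.5 + 7.9/2 = 6.45 m.
Total vertical stress at mid-clay: σ_v = 18.9×2.5 + 17.5×3.95 = 116.38 kPa.
Pore pressure: u = 9.81×(6.45 − 0.99) = 53.563 kPa.
Initial effective stress: σ'_0 = σ_v − u = 116.38 − 53.563 = 62.817 kPa.
Stress increase at mid-clay by the 2:1 spreading method:
Δσ = qBL/((B+z)(L+z)) = 294×4.3×4.3/((4.3+6.45)(4.3+6.45)) = 47.04 kPa
Final effective stress: σ'_f = σ'_0 + Δσ = 62.817 + 47.04 = 109.86 kPa.
Normally consolidated clay, so the full stress increment lies on the virgin compression line:
S_c = C_c·H/(1+e₀)·log₁₀(σ'_f/σ'_0) = 0.3×7.9/(1+1.04)×log₁₀(109.86/62.817)
    = 1.1618 × 0.24276 = 0.282 m

S_c ≈ 282 mm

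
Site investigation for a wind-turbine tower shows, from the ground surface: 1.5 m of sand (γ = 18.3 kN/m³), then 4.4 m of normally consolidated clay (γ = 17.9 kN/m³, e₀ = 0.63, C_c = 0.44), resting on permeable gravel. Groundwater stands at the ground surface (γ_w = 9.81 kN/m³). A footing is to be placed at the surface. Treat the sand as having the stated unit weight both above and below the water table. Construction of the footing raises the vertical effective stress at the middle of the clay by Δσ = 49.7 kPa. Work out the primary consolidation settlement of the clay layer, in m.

Mid-depth of clay below the ground surface: z = 1.5 + 4.4/2 = 3.7 m.
Total vertical stress at mid-clay: σ_v = 18.3×1.5 + 17.9×2.2 = 66.83 kPa.
Pore pressure: u = 9.81×(3.7 − 0) = 36.297 kPa.
Initial effective stress: σ'_0 = σ_v − u = 66.83 − 36.297 = 30.533 kPa.
Final effective stress: σ'_f = σ'_0 + Δσ = 30.533 + 49.7 = 80.233 kPa.
Normally consolidated clay, so the full stress increment lies on the virgin compression line:
S_c = C_c·H/(1+e₀)·log₁₀(σ'_f/σ'_0) = 0.44×4.4/(1+0.63)×log₁₀(80.233/30.533)
    = 1.1877 × 0.41958 = 0.4983 m

S_c ≈ 0.498 m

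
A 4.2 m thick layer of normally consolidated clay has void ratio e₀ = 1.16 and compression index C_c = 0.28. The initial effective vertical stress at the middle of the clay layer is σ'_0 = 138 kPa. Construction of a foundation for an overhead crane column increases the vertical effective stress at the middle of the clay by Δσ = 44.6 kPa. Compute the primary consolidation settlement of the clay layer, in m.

Final effective stress: σ'_f = σ'_0 + Δσ = 138 + 44.6 = 182.6 kPa.
Normally consolidated clay, so the full stress increment lies on the virgin compression line:
S_c = C_c·H/(1+e₀)·log₁₀(σ'_f/σ'_0) = 0.28×4.2/(1+1.16)×log₁₀(182.6/138)
    = 0.54444 × 0.12162 = 0.06621 m

S_c ≈ 0.0662 m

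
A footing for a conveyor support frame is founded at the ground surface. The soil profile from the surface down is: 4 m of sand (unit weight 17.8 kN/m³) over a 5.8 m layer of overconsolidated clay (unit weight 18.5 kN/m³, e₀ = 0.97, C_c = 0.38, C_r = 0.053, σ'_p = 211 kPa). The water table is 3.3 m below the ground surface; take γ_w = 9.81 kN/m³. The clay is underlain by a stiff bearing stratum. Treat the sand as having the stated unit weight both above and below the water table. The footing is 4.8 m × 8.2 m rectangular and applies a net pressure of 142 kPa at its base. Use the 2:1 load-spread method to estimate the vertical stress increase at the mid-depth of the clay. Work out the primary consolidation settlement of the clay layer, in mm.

Mid-depth of clay below the ground surface: z = 4 + 5.8/2 = 6.9 m.
Total vertical stress at mid-clay: σ_v = 17.8×4 + 18.5×2.9 = 124.85 kPa.
Pore pressure: u = 9.81×(6.9 − 3.3) = 35.316 kPa.
Initial effective stress: σ'_0 = σ_v − u = 124.85 − 35.316 = 89.534 kPa.
Stress increase at mid-clay by the 2:1 spreading method:
Δσ = qBL/((B+z)(L+z)) = 142×4.8×8.2/((4.8+6.9)(8.2+6.9)) = 31.636 kPa
Final effective stress: σ'_f = 89.534 + 31.636 = 121.17 kPa.
σ'_f = 121.17 ≤ σ'_p = 211 kPa, so the clay remains overconsolidated and only the recompression index applies:
S_c = C_r·H/(1+e₀)·log₁₀(σ'_f/σ'_0) = 0.053×5.8/1.97×log₁₀(121.17/89.534)
    = 0.15604 × 0.13141 = 0.02051 m

S_c ≈ 20.5 mm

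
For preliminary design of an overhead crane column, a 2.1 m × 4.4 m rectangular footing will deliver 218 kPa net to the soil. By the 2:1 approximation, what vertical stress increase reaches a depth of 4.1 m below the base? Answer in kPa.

By the 2:1 method the load spreads at 1 horizontal : 2 vertical, so at depth z the loaded area has grown by z in each plan dimension:
Δσ = qBL/((B+z)(L+z)) = 218×2.1×4.4/((2.1+4.1)(4.4+4.1)) = 38.222 kPa

Δσ_z ≈ 38.2 kPa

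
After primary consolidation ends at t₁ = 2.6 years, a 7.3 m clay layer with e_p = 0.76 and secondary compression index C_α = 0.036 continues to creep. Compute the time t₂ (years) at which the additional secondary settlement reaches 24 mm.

S_s = C_α·H/(1+e_p)·log₁₀(t₂/t₁) ⇒ log₁₀(t₂/t₁) = S_s·(1+e_p)/(C_α·H).
log₁₀(t₂/t₁) = 0.024 × (1+0.76) / (0.036×7.3) = 0.1607
t₂ = t₁ × 10^0.1607 = 2.6 × 1.448 = 3.764 years

t₂ ≈ 3.76 years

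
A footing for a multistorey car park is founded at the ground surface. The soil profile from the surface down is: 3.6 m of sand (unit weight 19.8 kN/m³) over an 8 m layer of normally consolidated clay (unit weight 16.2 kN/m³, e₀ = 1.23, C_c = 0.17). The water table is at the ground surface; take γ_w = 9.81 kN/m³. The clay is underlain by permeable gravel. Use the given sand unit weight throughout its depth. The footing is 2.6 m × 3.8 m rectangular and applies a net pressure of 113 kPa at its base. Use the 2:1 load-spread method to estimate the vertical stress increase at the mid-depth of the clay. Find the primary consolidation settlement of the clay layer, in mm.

Mid-depth of clay below the ground surface: z = 3.6 + 8/2 = 7.6 m.
Total vertical stress at mid-clay: σ_v = 19.8×3.6 + 16.2×4 = 136.08 kPa.
Pore pressure: u = 9.81×(7.6 − 0) = 74.556 kPa.
Initial effective stress: σ'_0 = σ_v − u = 136.08 − 74.556 = 61.524 kPa.
Stress increase at mid-clay by the 2:1 spreading method:
Δσ = qBL/((B+z)(L+z)) = 113×2.6×3.8/((2.6+7.6)(3.8+7.6)) = 9.6013 kPa
Final effective stress: σ'_f = σ'_0 + Δσ = 61.524 + 9.6013 = 71.125 kPa.
Normally consolidated clay, so the full stress increment lies on the virgin compression line:
S_c = C_c·H/(1+e₀)·log₁₀(σ'_f/σ'_0) = 0.17×8/(1+1.23)×log₁₀(71.125/61.524)
    = 0.60987 × 0.062978 = 0.03841 m

S_c ≈ 38.4 mm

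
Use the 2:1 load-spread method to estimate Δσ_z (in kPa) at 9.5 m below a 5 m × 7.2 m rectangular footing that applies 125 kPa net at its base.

By the 2:1 method the load spreads at 1 horizontal : 2 vertical, so at depth z the loaded area has grown by z in each plan dimension:
Δσ = qBL/((B+z)(L+z)) = 125×5×7.2/((5+9.5)(7.2+9.5)) = 18.584 kPa

Δσ_z ≈ 18.6 kPa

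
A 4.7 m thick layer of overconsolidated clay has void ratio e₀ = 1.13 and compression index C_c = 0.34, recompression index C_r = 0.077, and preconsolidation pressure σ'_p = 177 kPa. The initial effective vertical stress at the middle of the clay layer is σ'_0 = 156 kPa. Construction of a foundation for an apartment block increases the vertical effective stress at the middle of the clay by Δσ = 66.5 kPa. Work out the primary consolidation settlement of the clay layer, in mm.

Final effective stress: σ'_f = 156 + 66.5 = 222.5 kPa.
σ'_f = 222.5 > σ'_p = 177 kPa, so the stress path crosses the preconsolidation pressure — recompression up to σ'_p, then virgin compression beyond:
S_c = H/(1+e₀)·[C_r·log₁₀(σ'_p/σ'_0) + C_c·log₁₀(σ'_f/σ'_p)]
    = 4.7/2.13 × [0.077×log₁₀(177/156) + 0.34×log₁₀(222.5/177)]
    = 2.2066 × [0.0042233 + 0.033781] = 0.08386 m

S_c ≈ 83.9 mm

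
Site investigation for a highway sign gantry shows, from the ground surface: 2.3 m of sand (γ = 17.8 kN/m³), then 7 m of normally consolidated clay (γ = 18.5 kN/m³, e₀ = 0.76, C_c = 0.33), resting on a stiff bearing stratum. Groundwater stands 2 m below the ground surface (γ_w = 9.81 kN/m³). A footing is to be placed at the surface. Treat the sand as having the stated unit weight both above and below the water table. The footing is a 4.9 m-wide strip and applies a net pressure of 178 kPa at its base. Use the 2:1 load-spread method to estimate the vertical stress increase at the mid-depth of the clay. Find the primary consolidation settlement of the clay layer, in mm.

S_c ≈ 447 mm

Mid-depth of clay below the ground surface: z = 2.3 + 7/2 = 5.8 m.
Total vertical stress at mid-clay: σ_v = 17.8×2.3 + 18.5×3.5 = 105.69 kPa.
Pore pressure: u = 9.81×(5.8 − 2) = 37.278 kPa.
Initial effective stress: σ'_0 = σ_v − u = 105.69 − 37.278 = 68.412 kPa.
Stress increase at mid-clay by the 2:1 spreading method:
Δσ = qB/(B+z) = 178×4.9/(4.9+5.8) = 81.514 kPa
Final effective stress: σ'_f = σ'_0 + Δσ = 68.412 + 81.514 = 149.93 kPa.
Normally consolidated clay, so the full stress increment lies on the virgin compression line:
S_c = C_c·H/(1+e₀)·log₁₀(σ'_f/σ'_0) = 0.33×7/(1+0.76)×log₁₀(149.93/68.412)
    = 1.3125 × 0.34076 = 0.4472 m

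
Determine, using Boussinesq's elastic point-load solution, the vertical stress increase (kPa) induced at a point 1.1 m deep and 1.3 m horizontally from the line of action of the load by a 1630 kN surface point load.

Δσ_z ≈ 72.3 kPa

Boussinesq vertical stress below a point load on an elastic half-space:
Δσ_z = 3P/(2πz²) · [1 + (r/z)²]^(−5/2)
r/z = 1.3/1.1 = 1.1818; [1+(r/z)²]^(−5/2) = 0.11245.
Δσ_z = 3×1630/(2π×1.1²) × 0.11245 = 643.2 × 0.11245 = 72.33 kPa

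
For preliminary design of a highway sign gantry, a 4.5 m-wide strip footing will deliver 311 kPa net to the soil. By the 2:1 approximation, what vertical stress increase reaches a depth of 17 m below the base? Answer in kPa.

By the 2:1 method the load spreads at 1 horizontal : 2 vertical, so at depth z the loaded area has grown by z in each plan dimension:
Δσ = qB/(B+z) = 311×4.5/(4.5+17) = 65.093 kPa

Δσ_z ≈ 65.1 kPa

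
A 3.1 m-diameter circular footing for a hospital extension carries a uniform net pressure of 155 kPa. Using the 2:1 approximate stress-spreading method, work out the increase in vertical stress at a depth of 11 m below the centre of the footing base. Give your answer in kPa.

Δσ_z ≈ 7.49 kPa

By the 2:1 method the load spreads at 1 horizontal : 2 vertical, so at depth z the loaded area has grown by z in each plan dimension:
Δσ ≈ qD²/(D+z)² = 155×3.1²/(3.1+11)² = 7.4923 kPa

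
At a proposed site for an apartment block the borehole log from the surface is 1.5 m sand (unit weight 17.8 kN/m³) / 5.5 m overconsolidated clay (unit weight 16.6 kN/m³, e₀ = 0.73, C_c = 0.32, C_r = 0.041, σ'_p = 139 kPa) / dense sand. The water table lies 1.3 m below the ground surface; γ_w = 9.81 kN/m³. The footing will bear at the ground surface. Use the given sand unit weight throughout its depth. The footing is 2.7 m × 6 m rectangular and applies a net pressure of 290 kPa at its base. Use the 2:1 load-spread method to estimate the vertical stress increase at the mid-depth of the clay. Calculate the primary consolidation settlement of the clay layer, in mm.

Mid-depth of clay below the ground surface: z = 1.5 + 5.5/2 = 4.25 m.
Total vertical stress at mid-clay: σ_v = 17.8×1.5 + 16.6×2.75 = 72.35 kPa.
Pore pressure: u = 9.81×(4.25 − 1.3) = 28.94 kPa.
Initial effective stress: σ'_0 = σ_v − u = 72.35 − 28.94 = 43.41 kPa.
Stress increase at mid-clay by the 2:1 spreading method:
Δσ = qBL/((B+z)(L+z)) = 290×2.7×6/((2.7+4.25)(6+4.25)) = 65.948 kPa
Final effective stress: σ'_f = 43.41 + 65.948 = 109.36 kPa.
σ'_f = 109.36 ≤ σ'_p = 139 kPa, so the clay remains overconsolidated and only the recompression index applies:
S_c = C_r·H/(1+e₀)·log₁₀(σ'_f/σ'_0) = 0.041×5.5/1.73×log₁₀(109.36/43.41)
    = 0.13035 × 0.40127 = 0.0523 m

S_c ≈ 52.3 mm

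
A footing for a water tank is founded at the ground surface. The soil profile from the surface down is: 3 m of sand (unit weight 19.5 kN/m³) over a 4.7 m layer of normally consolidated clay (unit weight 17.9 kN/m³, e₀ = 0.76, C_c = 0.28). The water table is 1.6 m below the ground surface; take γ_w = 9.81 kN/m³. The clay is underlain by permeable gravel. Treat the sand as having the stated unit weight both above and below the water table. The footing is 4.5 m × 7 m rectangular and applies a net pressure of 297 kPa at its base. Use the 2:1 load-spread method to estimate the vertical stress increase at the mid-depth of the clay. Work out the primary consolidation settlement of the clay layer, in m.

S_c ≈ 0.257 m

Mid-depth of clay below the ground surface: z = 3 + 4.7/2 = 5.35 m.
Total vertical stress at mid-clay: σ_v = 19.5×3 + 17.9×2.35 = 100.56 kPa.
Pore pressure: u = 9.81×(5.35 − 1.6) = 36.788 kPa.
Initial effective stress: σ'_0 = σ_v − u = 100.56 − 36.788 = 63.772 kPa.
Stress increase at mid-clay by the 2:1 spreading method:
Δσ = qBL/((B+z)(L+z)) = 297×4.5×7/((4.5+5.35)(7+5.35)) = 76.907 kPa
Final effective stress: σ'_f = σ'_0 + Δσ = 63.772 + 76.907 = 140.68 kPa.
Normally consolidated clay, so the full stress increment lies on the virgin compression line:
S_c = C_c·H/(1+e₀)·log₁₀(σ'_f/σ'_0) = 0.28×4.7/(1+0.76)×log₁₀(140.68/63.772)
    = 0.74773 × 0.3436 = 0.2569 m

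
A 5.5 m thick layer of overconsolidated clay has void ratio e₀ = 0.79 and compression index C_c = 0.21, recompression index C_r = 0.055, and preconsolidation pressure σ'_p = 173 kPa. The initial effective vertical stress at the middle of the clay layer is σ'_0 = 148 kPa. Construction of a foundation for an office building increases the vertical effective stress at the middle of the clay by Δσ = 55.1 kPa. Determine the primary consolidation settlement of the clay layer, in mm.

S_c ≈ 56.4 mm

Final effective stress: σ'_f = 148 + 55.1 = 203.1 kPa.
σ'_f = 203.1 > σ'_p = 173 kPa, so the stress path crosses the preconsolidation pressure — recompression up to σ'_p, then virgin compression beyond:
S_c = H/(1+e₀)·[C_r·log₁₀(σ'_p/σ'_0) + C_c·log₁₀(σ'_f/σ'_p)]
    = 5.5/1.79 × [0.055×log₁₀(173/148) + 0.21×log₁₀(203.1/173)]
    = 3.0726 × [0.0037281 + 0.014629] = 0.0564 m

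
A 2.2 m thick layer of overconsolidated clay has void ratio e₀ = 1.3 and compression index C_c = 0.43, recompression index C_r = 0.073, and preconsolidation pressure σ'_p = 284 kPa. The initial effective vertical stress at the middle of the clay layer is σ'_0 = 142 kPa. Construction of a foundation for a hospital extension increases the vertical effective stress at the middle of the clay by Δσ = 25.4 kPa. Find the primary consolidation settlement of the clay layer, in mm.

S_c ≈ 4.99 mm

Final effective stress: σ'_f = 142 + 25.4 = 167.4 kPa.
σ'_f = 167.4 ≤ σ'_p = 284 kPa, so the clay remains overconsolidated and only the recompression index applies:
S_c = C_r·H/(1+e₀)·log₁₀(σ'_f/σ'_0) = 0.073×2.2/2.3×log₁₀(167.4/142)
    = 0.069826 × 0.071467 = 0.00499 m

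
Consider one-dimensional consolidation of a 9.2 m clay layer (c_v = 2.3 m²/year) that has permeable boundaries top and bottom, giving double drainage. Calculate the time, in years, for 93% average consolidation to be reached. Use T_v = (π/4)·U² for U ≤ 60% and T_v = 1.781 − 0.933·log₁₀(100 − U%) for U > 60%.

t ≈ 9.13 years

Drainage path length: H_d = H/2 = 4.6 m (double drainage).
U > 60%: T_v = 1.781 − 0.933·log₁₀(100 − 93) = 0.99252.
t = T_v·H_d²/c_v = 0.99252×4.6²/2.3 = 9.131 years.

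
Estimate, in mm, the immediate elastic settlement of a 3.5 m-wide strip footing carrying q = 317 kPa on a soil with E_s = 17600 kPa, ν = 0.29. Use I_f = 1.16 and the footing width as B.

S_e ≈ 67 mm

Immediate (elastic) settlement: S_e = q·B·(1−ν²)/E_s · I_f.
S_e = 317 × 3.5 × (1 − 0.29²) / 17600 × 1.16
    = 317 × 3.5 × 0.9159 / 17600 × 1.16
    = 0.06698 m = 66.98 mm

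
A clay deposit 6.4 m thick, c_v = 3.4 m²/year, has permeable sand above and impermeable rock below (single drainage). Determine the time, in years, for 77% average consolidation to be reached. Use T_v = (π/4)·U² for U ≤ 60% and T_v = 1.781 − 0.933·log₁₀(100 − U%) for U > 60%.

Drainage path length: H_d = H = 6.4 m (single drainage).
U > 60%: T_v = 1.781 − 0.933·log₁₀(100 − 77) = 0.51051.
t = T_v·H_d²/c_v = 0.51051×6.4²/3.4 = 6.15 years.

t ≈ 6.15 years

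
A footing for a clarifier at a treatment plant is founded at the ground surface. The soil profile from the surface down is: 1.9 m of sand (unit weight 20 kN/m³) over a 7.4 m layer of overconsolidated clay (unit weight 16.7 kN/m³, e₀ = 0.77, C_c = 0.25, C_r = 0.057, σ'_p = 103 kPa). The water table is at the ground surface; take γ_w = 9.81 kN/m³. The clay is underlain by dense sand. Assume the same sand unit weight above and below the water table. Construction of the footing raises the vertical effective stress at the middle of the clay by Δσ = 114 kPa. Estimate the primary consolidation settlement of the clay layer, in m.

Mid-depth of clay below the ground surface: z = 1.9 + 7.4/2 = 5.6 m.
Total vertical stress at mid-clay: σ_v = 20×1.9 + 16.7×3.7 = 99.79 kPa.
Pore pressure: u = 9.81×(5.6 − 0) = 54.936 kPa.
Initial effective stress: σ'_0 = σ_v − u = 99.79 − 54.936 = 44.854 kPa.
Final effective stress: σ'_f = 44.854 + 114 = 158.85 kPa.
σ'_f = 158.85 > σ'_p = 103 kPa, so the stress path crosses the preconsolidation pressure — recompression up to σ'_p, then virgin compression beyond:
S_c = H/(1+e₀)·[C_r·log₁₀(σ'_p/σ'_0) + C_c·log₁₀(σ'_f/σ'_p)]
    = 7.4/1.77 × [0.057×log₁₀(103/44.854) + 0.25×log₁₀(158.85/103)]
    = 4.1808 × [0.020579 + 0.047037] = 0.2827 m

S_c ≈ 0.283 m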